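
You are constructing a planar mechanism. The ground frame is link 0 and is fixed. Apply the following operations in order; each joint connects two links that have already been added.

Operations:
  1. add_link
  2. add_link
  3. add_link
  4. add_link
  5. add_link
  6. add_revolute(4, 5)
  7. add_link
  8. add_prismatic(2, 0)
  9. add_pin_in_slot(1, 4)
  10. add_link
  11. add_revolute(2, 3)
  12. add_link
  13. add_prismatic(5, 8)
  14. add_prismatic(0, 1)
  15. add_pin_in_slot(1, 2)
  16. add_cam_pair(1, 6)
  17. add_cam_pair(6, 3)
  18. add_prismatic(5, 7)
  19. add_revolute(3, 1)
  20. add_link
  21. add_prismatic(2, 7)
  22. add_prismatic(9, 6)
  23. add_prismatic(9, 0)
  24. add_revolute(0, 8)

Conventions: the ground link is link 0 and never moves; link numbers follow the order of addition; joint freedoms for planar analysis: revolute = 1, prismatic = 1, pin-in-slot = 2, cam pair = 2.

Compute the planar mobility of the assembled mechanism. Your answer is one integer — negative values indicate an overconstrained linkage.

(L,J1,J2)=(1,0,0); link0 fixed
link1: (2,0,0)
link2: (3,0,0)
link3: (4,0,0)
link4: (5,0,0)
link5: (6,0,0)
R 4-5 [J1]: (6,1,0)
link6: (7,1,0)
P 2-0 [J1]: (7,2,0)
PS 1-4 [J2]: (7,2,1)
link7: (8,2,1)
R 2-3 [J1]: (8,3,1)
link8: (9,3,1)
P 5-8 [J1]: (9,4,1)
P 0-1 [J1]: (9,5,1)
PS 1-2 [J2]: (9,5,2)
C 1-6 [J2]: (9,5,3)
C 6-3 [J2]: (9,5,4)
P 5-7 [J1]: (9,6,4)
R 3-1 [J1]: (9,7,4)
link9: (10,7,4)
P 2-7 [J1]: (10,8,4)
P 9-6 [J1]: (10,9,4)
P 9-0 [J1]: (10,10,4)
R 0-8 [J1]: (10,11,4)
Grübler: 3·9 − 2·11 − 4 = 1

M = 1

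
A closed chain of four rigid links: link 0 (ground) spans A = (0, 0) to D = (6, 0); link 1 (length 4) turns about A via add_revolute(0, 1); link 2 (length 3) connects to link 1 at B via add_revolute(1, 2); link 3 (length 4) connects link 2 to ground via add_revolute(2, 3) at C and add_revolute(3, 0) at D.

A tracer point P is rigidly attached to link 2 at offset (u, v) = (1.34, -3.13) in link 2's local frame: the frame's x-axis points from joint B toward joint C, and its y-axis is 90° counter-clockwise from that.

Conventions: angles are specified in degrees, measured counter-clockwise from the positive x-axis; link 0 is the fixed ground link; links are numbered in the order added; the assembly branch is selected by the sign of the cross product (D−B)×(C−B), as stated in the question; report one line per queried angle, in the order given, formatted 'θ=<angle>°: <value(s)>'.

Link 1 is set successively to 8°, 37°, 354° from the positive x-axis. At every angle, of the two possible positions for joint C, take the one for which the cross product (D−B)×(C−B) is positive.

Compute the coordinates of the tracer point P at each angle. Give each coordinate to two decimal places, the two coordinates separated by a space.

A=(0,0), D=(6.00,0)
θ=8°: B = A + 4.00·(cos8°, sin8°) = (3.9611, 0.5567)
θ=8°: |BD| = 2.1136
θ=8°: circle(B,3.00) ∩ circle(D,4.00): a=-0.5992, h=2.9396
θ=8°:   candidates: C₊=(4.1573,3.5503) cross=6.213; C₋=(2.6088,-2.1212) cross=-6.213
θ=8°:   branch + wants cross > 0 → take C=(4.1573,3.5503) (cross=6.213)
θ=8°: ex = (C−B)/|BC| = (0.0654,0.9979); ey = (-0.9979,0.0654)
θ=8°: P = B + 1.34·ex + -3.13·ey = (7.1720,1.6891)
θ=37°: B = A + 4.00·(cos37°, sin37°) = (3.1945, 2.4073)
θ=37°: |BD| = 3.6967
θ=37°: circle(B,3.00) ∩ circle(D,4.00): a=0.9015, h=2.8613
θ=37°:   candidates: C₊=(5.7420,3.9917) cross=10.577; C₋=(2.0155,-0.3513) cross=-10.577
θ=37°:   branch + wants cross > 0 → take C=(5.7420,3.9917) (cross=10.577)
θ=37°: ex = (C−B)/|BC| = (0.8492,0.5281); ey = (-0.5281,0.8492)
θ=37°: P = B + 1.34·ex + -3.13·ey = (5.9855,0.4571)
θ=354°: B = A + 4.00·(cos354°, sin354°) = (3.9781, -0.4181)
θ=354°: |BD| = 2.0647
θ=354°: circle(B,3.00) ∩ circle(D,4.00): a=-0.6628, h=2.9259
θ=354°:   candidates: C₊=(2.7365,2.3129) cross=6.041; C₋=(3.9215,-3.4176) cross=-6.041
θ=354°:   branch + wants cross > 0 → take C=(2.7365,2.3129) (cross=6.041)
θ=354°: ex = (C−B)/|BC| = (-0.4139,0.9103); ey = (-0.9103,-0.4139)
θ=354°: P = B + 1.34·ex + -3.13·ey = (6.2729,2.0971)

θ=8°: 7.17 1.69
θ=37°: 5.99 0.46
θ=354°: 6.27 2.10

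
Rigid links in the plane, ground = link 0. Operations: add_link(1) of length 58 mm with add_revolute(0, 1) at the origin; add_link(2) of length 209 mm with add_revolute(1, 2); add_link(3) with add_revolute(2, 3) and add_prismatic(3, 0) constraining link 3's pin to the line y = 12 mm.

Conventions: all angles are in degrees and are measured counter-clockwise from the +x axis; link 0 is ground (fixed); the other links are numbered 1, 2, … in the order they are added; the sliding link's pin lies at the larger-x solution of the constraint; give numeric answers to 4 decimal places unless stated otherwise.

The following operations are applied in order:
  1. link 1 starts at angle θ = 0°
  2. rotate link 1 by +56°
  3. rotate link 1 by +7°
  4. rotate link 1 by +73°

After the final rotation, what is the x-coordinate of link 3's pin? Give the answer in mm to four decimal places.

geometry: r = 58 mm, L = 209 mm, e = 12 mm; θ starts at 0°
rotate link 1 by +56°: θ ← 0° +56° = 56°
rotate link 1 by +7°: θ ← 56° +7° = 63°
rotate link 1 by +73°: θ ← 63° +73° = 136°
crank pin P = (r cos θ, r sin θ) = (-41.721708, 40.290185)
h = r sin θ − e = 40.290185 − 12 = 28.290185
x = r cos θ + √(L² − h²) = -41.721708 + 207.076472 = 165.354764

165.3548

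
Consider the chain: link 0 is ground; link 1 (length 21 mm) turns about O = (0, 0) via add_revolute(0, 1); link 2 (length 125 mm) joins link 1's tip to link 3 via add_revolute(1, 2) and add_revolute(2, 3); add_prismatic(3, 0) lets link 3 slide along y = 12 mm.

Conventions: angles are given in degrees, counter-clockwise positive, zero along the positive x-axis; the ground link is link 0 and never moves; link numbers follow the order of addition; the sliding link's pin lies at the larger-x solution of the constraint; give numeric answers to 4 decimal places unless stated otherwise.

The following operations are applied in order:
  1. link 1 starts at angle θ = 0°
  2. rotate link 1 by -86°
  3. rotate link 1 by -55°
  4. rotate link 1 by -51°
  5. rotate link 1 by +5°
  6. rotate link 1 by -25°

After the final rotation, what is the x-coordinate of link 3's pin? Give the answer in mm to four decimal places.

geometry: r = 21 mm, L = 125 mm, e = 12 mm; θ starts at 0°
rotate link 1 by -86°: θ ← 0° -86° = -86°
rotate link 1 by -55°: θ ← -86° -55° = -141°
rotate link 1 by -51°: θ ← -141° -51° = -192°
rotate link 1 by +5°: θ ← -192° +5° = -187°
rotate link 1 by -25°: θ ← -187° -25° = -212°
crank pin P = (r cos θ, r sin θ) = (-17.809010, 11.128305)
h = r sin θ − e = 11.128305 − 12 = -0.871695
x = r cos θ + √(L² − h²) = -17.809010 + 124.996961 = 107.187951

107.1880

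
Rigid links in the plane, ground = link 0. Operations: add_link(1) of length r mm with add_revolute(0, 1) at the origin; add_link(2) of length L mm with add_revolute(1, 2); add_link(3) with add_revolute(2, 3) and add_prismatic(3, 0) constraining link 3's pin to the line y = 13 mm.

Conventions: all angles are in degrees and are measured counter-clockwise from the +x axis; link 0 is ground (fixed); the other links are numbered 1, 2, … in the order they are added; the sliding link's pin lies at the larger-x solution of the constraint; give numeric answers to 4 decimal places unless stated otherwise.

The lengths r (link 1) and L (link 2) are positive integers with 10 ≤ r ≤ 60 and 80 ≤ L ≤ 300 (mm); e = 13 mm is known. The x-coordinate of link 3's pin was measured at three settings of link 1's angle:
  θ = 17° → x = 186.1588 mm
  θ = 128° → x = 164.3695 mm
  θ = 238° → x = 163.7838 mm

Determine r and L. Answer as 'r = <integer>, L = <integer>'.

constraint per measurement: (x − r cos θ)² + (r sin θ − e)² = L²
subtracting the θ₁ and θ₂ equations cancels the r² and L² terms:
r = (x₁² − x₂²) / (2[(x₁cos θ₁ + e sin θ₁) − (x₂cos θ₂ + e sin θ₂)]) = 14.0000 → r = 14
L² = (x₁ − r cos θ₁)² + (r sin θ₁ − e)² = 29928.9882 → L = 173.0000 → L = 173
check at θ₃=238°: x = 163.7838 (printed 163.7838) ✓

r = 14, L = 173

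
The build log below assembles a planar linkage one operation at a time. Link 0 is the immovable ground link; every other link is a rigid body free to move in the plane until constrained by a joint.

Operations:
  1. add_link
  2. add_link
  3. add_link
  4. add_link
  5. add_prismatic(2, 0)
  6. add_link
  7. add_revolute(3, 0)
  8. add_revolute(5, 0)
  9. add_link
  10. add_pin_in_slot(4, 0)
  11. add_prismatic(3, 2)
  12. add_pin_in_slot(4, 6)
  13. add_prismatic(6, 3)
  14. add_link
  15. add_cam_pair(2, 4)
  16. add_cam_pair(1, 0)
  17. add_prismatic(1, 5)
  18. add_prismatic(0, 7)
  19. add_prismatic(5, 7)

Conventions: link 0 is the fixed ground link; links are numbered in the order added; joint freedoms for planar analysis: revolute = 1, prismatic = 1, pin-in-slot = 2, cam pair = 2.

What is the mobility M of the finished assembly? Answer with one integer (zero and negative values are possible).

ground; <1,0,0>
#1 <2,0,0>
#2 <3,0,0>
#3 <4,0,0>
#4 <5,0,0>
P:2↔0 J1 <5,1,0>
#5 <6,1,0>
R:3↔0 J1 <6,2,0>
R:5↔0 J1 <6,3,0>
#6 <7,3,0>
PS:4↔0 J2 <7,3,1>
P:3↔2 J1 <7,4,1>
PS:4↔6 J2 <7,4,2>
P:6↔3 J1 <7,5,2>
#7 <8,5,2>
C:2↔4 J2 <8,5,3>
C:1↔0 J2 <8,5,4>
P:1↔5 J1 <8,6,4>
P:0↔7 J1 <8,7,4>
P:5↔7 J1 <8,8,4>
3×7 − 2×8 − 1×4 = 1

M = 1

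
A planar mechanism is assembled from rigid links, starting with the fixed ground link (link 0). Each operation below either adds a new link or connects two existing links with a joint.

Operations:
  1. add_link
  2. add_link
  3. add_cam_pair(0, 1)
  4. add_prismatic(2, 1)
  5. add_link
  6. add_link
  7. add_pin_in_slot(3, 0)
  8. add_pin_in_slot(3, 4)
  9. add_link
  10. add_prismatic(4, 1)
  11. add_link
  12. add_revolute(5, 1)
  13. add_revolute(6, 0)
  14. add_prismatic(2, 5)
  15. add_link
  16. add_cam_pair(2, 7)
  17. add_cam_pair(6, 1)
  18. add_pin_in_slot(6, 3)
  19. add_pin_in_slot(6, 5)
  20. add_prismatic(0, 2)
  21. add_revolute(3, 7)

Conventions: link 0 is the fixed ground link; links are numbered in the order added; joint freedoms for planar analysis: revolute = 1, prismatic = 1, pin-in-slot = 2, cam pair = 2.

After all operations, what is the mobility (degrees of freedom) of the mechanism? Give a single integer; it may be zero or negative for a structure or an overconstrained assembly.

ground; <1,0,0>
#1 <2,0,0>
#2 <3,0,0>
C:0↔1 J2 <3,0,1>
P:2↔1 J1 <3,1,1>
#3 <4,1,1>
#4 <5,1,1>
PS:3↔0 J2 <5,1,2>
PS:3↔4 J2 <5,1,3>
#5 <6,1,3>
P:4↔1 J1 <6,2,3>
#6 <7,2,3>
R:5↔1 J1 <7,3,3>
R:6↔0 J1 <7,4,3>
P:2↔5 J1 <7,5,3>
#7 <8,5,3>
C:2↔7 J2 <8,5,4>
C:6↔1 J2 <8,5,5>
PS:6↔3 J2 <8,5,6>
PS:6↔5 J2 <8,5,7>
P:0↔2 J1 <8,6,7>
R:3↔7 J1 <8,7,7>
3×7 − 2×7 − 1×7 = 0

M = 0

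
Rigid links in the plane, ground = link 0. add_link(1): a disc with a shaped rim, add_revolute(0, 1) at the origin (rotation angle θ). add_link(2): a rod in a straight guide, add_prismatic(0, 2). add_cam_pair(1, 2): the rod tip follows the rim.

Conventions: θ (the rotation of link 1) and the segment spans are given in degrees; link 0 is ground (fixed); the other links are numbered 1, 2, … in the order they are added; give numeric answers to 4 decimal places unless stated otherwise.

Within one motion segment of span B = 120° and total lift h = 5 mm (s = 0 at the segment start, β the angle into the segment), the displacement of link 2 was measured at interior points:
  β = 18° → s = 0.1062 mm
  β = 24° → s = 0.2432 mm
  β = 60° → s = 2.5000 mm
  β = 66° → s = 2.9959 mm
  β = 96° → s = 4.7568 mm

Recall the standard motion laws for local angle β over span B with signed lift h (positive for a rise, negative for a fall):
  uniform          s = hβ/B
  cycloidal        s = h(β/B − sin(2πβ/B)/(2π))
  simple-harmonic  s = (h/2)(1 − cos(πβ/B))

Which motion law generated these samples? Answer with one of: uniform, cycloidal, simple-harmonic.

candidates at β/B = r: uniform s = h·r (linear in β); cycloidal s = h·(r − sin(2πr)/(2π)); simple-harmonic s = (h/2)(1 − cos(πr))
β=18°: printed 0.1062 | uniform 0.7500, cycloidal 0.1062, simple-harmonic 0.2725
β=24°: printed 0.2432 | uniform 1.0000, cycloidal 0.2432, simple-harmonic 0.4775
β=60°: printed 2.5000 | uniform 2.5000, cycloidal 2.5000, simple-harmonic 2.5000
β=66°: printed 2.9959 | uniform 2.7500, cycloidal 2.9959, simple-harmonic 2.8911
β=96°: printed 4.7568 | uniform 4.0000, cycloidal 4.7568, simple-harmonic 4.5225
only one law matches every sample → cycloidal

cycloidal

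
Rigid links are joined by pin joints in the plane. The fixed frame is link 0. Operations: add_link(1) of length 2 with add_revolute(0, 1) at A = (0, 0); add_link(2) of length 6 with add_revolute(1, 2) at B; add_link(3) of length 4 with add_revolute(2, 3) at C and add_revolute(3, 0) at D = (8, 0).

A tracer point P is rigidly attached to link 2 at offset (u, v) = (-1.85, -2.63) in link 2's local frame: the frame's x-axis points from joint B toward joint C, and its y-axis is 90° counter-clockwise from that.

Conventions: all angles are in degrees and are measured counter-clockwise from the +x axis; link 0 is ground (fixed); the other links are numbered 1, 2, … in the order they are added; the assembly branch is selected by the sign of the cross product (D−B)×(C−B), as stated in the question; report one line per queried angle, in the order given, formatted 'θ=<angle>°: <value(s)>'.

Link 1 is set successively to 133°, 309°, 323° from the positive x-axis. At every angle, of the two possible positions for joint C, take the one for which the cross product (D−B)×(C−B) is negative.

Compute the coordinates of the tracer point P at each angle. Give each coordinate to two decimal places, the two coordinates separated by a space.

A=(0,0), D=(8.00,0)
θ=133°: B = A + 2.00·(cos133°, sin133°) = (-1.3640, 1.4627)
θ=133°: |BD| = 9.4775
θ=133°: circle(B,6.00) ∩ circle(D,4.00): a=5.7939, h=1.5591
θ=133°:   candidates: C₊=(4.6011,2.1089) cross=14.776; C₋=(4.1199,-0.9719) cross=-14.776
θ=133°:   branch - wants cross < 0 → take C=(4.1199,-0.9719) (cross=-14.776)
θ=133°: ex = (C−B)/|BC| = (0.9140,-0.4058); ey = (0.4058,0.9140)
θ=133°: P = B + -1.85·ex + -2.63·ey = (-4.1220,-0.1904)
θ=309°: B = A + 2.00·(cos309°, sin309°) = (1.2586, -1.5543)
θ=309°: |BD| = 6.9182
θ=309°: circle(B,6.00) ∩ circle(D,4.00): a=4.9046, h=3.4562
θ=309°:   candidates: C₊=(5.2613,2.9154) cross=23.911; C₋=(6.8143,-3.8202) cross=-23.911
θ=309°:   branch - wants cross < 0 → take C=(6.8143,-3.8202) (cross=-23.911)
θ=309°: ex = (C−B)/|BC| = (0.9259,-0.3777); ey = (0.3777,0.9259)
θ=309°: P = B + -1.85·ex + -2.63·ey = (-1.4476,-3.2909)
θ=323°: B = A + 2.00·(cos323°, sin323°) = (1.5973, -1.2036)
θ=323°: |BD| = 6.5149
θ=323°: circle(B,6.00) ∩ circle(D,4.00): a=4.7924, h=3.6101
θ=323°:   candidates: C₊=(5.6402,3.2297) cross=23.520; C₋=(6.9741,-3.8662) cross=-23.520
θ=323°:   branch - wants cross < 0 → take C=(6.9741,-3.8662) (cross=-23.520)
θ=323°: ex = (C−B)/|BC| = (0.8961,-0.4438); ey = (0.4438,0.8961)
θ=323°: P = B + -1.85·ex + -2.63·ey = (-1.2277,-2.7395)

θ=133°: -4.12 -0.19
θ=309°: -1.45 -3.29
θ=323°: -1.23 -2.74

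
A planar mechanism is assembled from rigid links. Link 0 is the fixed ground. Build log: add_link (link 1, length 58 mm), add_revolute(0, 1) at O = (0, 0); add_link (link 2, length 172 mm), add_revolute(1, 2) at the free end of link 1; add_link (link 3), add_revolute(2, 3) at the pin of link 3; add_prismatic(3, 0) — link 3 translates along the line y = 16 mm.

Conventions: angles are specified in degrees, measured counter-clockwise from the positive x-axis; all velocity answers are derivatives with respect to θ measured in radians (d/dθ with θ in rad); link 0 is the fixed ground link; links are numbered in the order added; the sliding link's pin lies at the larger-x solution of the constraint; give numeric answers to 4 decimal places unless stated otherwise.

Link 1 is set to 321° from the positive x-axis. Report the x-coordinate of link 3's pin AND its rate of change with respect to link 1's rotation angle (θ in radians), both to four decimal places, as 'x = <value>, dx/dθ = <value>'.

geometry: r = 58 mm, L = 172 mm, e = 16 mm
crank pin P = (r cos θ, r sin θ) = (45.074466, -36.500583)
h = r sin θ − e = -36.500583 − 16 = -52.500583
x = r cos θ + √(L² − h²) = 45.074466 + 163.791602 = 208.866068
dx/dθ = −r sin θ − h·r cos θ/√(L² − h²) (θ in radians; h = -52.500583) = 50.948428

x = 208.8661, dx/dθ = 50.9484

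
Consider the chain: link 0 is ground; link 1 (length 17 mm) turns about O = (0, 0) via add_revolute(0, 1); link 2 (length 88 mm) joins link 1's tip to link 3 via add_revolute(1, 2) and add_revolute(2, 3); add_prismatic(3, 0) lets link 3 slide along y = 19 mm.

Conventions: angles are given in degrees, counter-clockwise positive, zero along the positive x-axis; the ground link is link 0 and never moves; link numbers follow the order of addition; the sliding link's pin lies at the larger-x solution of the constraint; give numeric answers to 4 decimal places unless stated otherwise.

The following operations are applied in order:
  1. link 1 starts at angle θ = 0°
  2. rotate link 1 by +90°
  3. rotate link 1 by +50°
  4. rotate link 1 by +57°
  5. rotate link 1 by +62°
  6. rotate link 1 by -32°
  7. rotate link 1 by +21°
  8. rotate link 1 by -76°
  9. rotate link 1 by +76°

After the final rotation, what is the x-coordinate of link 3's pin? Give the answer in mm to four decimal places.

geometry: r = 17 mm, L = 88 mm, e = 19 mm; θ starts at 0°
rotate link 1 by +90°: θ ← 0° +90° = 90°
rotate link 1 by +50°: θ ← 90° +50° = 140°
rotate link 1 by +57°: θ ← 140° +57° = 197°
rotate link 1 by +62°: θ ← 197° +62° = 259°
rotate link 1 by -32°: θ ← 259° -32° = 227°
rotate link 1 by +21°: θ ← 227° +21° = 248°
rotate link 1 by -76°: θ ← 248° -76° = 172°
rotate link 1 by +76°: θ ← 172° +76° = 248°
crank pin P = (r cos θ, r sin θ) = (-6.368312, -15.762126)
h = r sin θ − e = -15.762126 − 19 = -34.762126
x = r cos θ + √(L² − h²) = -6.368312 + 80.843025 = 74.474713

74.4747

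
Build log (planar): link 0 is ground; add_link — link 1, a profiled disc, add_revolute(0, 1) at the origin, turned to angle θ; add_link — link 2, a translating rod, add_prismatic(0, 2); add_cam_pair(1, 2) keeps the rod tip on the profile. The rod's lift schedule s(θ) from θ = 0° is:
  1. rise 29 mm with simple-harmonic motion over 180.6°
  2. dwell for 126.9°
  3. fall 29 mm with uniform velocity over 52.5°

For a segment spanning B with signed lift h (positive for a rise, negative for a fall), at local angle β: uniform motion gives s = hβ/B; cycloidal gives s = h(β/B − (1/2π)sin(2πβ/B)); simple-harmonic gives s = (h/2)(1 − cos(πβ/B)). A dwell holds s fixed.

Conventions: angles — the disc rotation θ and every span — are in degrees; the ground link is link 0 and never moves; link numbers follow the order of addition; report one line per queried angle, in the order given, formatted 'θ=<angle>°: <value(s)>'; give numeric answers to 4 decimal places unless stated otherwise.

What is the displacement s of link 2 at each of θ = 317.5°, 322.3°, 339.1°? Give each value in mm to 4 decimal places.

seg 1 [0°–180.6°] simple-harmonic, h=29: full span → s += 29 → s = 29.0000
seg 2 [180.6°–307.5°] dwell: s stays 29.0000
seg 3 [307.5°–360°] uniform, h=-29: θ=317.5° here. β=10, B=52.5. -29·10/52.5 = -5.5238 → s = 23.4762
seg 3 [307.5°–360°] uniform, h=-29: θ=322.3° here. β=14.8, B=52.5. -29·14.8/52.5 = -8.1752 → s = 20.8248
seg 3 [307.5°–360°] uniform, h=-29: θ=339.1° here. β=31.6, B=52.5. -29·31.6/52.5 = -17.4552 → s = 11.5448

θ=317.5°: 23.4762
θ=322.3°: 20.8248
θ=339.1°: 11.5448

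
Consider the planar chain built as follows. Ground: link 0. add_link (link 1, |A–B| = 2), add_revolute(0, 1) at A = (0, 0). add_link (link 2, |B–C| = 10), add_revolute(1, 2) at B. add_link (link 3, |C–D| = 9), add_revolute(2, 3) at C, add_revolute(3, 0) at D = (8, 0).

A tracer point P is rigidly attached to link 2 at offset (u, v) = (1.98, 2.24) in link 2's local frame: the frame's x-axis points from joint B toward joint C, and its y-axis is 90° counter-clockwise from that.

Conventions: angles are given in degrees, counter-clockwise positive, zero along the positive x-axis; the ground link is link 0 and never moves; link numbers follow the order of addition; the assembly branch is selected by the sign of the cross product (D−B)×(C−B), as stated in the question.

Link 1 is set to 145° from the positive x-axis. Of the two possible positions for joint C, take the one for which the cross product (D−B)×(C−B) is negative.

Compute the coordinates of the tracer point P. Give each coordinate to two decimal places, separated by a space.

A=(0,0), D=(8.00,0)
B = A + 2.00·(cos145°, sin145°) = (-1.6383, 1.1472)
|BD| = 9.7063
circle(B,10.00) ∩ circle(D,9.00): a=5.8319, h=8.1234
  candidates: C₊=(5.1128,8.5243) cross=78.848; C₋=(3.1927,-7.6085) cross=-78.848
  branch - wants cross < 0 → take C=(3.1927,-7.6085) (cross=-78.848)
ex = (C−B)/|BC| = (0.4831,-0.8756); ey = (0.8756,0.4831)
P = B + 1.98·ex + 2.24·ey = (1.2795,0.4957)

1.28 0.50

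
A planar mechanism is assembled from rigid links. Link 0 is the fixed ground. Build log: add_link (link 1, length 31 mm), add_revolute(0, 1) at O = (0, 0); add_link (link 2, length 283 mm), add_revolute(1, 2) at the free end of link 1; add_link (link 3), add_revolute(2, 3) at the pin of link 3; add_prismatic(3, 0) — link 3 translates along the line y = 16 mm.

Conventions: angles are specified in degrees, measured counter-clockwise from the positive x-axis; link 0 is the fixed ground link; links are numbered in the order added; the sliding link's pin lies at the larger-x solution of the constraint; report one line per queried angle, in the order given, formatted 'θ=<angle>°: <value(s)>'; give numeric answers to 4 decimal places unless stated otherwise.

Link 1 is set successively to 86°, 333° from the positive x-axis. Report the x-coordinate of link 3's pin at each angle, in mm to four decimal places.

geometry: r = 31 mm, L = 283 mm, e = 16 mm
θ=86°: crank pin P = (r cos θ, r sin θ) = (2.162451, 30.924486)
θ=86°: h = r sin θ − e = 30.924486 − 16 = 14.924486
θ=86°: x = r cos θ + √(L² − h²) = 2.162451 + 282.606192 = 284.768643
θ=333°: crank pin P = (r cos θ, r sin θ) = (27.621202, -14.073705)
θ=333°: h = r sin θ − e = -14.073705 − 16 = -30.073705
θ=333°: x = r cos θ + √(L² − h²) = 27.621202 + 281.397534 = 309.018736

θ=86°: 284.7686
θ=333°: 309.0187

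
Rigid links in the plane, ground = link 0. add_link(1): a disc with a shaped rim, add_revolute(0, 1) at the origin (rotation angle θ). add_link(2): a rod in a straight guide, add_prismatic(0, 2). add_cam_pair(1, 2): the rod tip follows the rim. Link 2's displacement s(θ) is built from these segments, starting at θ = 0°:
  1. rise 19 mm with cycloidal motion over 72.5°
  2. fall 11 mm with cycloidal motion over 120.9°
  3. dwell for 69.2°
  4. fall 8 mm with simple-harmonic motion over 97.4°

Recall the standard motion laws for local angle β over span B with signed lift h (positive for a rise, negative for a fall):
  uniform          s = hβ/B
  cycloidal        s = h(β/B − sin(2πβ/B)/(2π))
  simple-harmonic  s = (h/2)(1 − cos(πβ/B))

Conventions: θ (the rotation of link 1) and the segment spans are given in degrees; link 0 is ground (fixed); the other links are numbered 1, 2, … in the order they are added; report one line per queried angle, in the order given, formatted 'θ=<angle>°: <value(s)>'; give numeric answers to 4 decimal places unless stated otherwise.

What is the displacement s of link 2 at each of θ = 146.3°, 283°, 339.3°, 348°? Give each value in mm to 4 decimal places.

segment 1 (0° to 72.5°, cycloidal, h = 19) is passed completely: s = 0.0000 + (19) = 19.0000
θ = 146.3° falls in segment 2 (72.5° to 193.4°, cycloidal, h = -11): β = 146.3 − 72.5 = 73.8°, B = 120.9°; Δs = -11·(0.6104 − sin(2π·0.6104)/(2π)) = -7.8342; s = 19.0000 − 7.8342 = 11.1658
segment 2 (72.5° to 193.4°, cycloidal, h = -11) is passed completely: s = 19.0000 + (-11) = 8.0000
segment 3 (193.4° to 262.6°, dwell): s unchanged at 8.0000
θ = 283° falls in segment 4 (262.6° to 360°, simple-harmonic, h = -8): β = 283 − 262.6 = 20.4°, B = 97.4°; Δs = -8/2·(1 − cos(π·0.2094)) = -0.8351; s = 8.0000 − 0.8351 = 7.1649
θ = 339.3° falls in segment 4 (262.6° to 360°, simple-harmonic, h = -8): β = 339.3 − 262.6 = 76.7°, B = 97.4°; Δs = -8/2·(1 − cos(π·0.7875)) = -7.1411; s = 8.0000 − 7.1411 = 0.8589
θ = 348° falls in segment 4 (262.6° to 360°, simple-harmonic, h = -8): β = 348 − 262.6 = 85.4°, B = 97.4°; Δs = -8/2·(1 − cos(π·0.8768)) = -7.7041; s = 8.0000 − 7.7041 = 0.2959

θ=146.3°: 11.1658
θ=283°: 7.1649
θ=339.3°: 0.8589
θ=348°: 0.2959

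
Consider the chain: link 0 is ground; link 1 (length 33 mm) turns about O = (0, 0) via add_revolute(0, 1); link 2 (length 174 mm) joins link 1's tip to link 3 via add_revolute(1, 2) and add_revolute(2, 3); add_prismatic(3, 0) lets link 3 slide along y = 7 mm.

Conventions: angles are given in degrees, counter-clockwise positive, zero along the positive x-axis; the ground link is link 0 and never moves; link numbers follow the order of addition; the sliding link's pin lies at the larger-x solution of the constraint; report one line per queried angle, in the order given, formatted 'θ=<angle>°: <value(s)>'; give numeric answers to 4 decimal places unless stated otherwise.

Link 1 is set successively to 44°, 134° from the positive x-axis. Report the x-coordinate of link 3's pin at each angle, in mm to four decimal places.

geometry: r = 33 mm, L = 174 mm, e = 7 mm
θ=44°: crank pin P = (r cos θ, r sin θ) = (23.738213, 22.923726)
θ=44°: h = r sin θ − e = 22.923726 − 7 = 15.923726
θ=44°: x = r cos θ + √(L² − h²) = 23.738213 + 173.269833 = 197.008046
θ=134°: crank pin P = (r cos θ, r sin θ) = (-22.923726, 23.738213)
θ=134°: h = r sin θ − e = 23.738213 − 7 = 16.738213
θ=134°: x = r cos θ + √(L² − h²) = -22.923726 + 173.193049 = 150.269323

θ=44°: 197.0080
θ=134°: 150.2693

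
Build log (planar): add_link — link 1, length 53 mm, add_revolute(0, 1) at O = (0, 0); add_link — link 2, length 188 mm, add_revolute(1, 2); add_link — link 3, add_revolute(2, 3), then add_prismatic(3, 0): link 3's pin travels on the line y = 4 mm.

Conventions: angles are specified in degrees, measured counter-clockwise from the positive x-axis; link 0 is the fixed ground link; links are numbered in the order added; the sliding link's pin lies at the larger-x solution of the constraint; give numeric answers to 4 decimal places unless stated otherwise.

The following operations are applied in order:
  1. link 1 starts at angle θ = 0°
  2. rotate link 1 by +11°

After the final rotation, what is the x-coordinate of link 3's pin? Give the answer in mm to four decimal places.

geometry: r = 53 mm, L = 188 mm, e = 4 mm; θ starts at 0°
rotate link 1 by +11°: θ ← 0° +11° = 11°
crank pin P = (r cos θ, r sin θ) = (52.026241, 10.112877)
h = r sin θ − e = 10.112877 − 4 = 6.112877
x = r cos θ + √(L² − h²) = 52.026241 + 187.900593 = 239.926833

239.9268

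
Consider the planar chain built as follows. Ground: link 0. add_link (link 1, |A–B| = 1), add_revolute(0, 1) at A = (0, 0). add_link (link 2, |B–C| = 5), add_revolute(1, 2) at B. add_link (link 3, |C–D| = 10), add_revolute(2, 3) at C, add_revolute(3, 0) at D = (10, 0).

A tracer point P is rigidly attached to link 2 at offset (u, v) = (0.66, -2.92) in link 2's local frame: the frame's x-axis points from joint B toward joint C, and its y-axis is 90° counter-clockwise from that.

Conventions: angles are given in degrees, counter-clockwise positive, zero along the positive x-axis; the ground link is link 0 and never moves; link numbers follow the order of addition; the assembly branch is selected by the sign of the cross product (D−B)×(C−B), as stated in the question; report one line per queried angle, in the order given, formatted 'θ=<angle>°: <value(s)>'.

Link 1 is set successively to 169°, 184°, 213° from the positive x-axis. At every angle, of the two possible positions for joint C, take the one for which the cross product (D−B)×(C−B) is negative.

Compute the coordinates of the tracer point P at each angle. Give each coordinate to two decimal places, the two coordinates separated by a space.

A=(0,0), D=(10.00,0)
θ=169°: B = A + 1.00·(cos169°, sin169°) = (-0.9816, 0.1908)
θ=169°: |BD| = 10.9833
θ=169°: circle(B,5.00) ∩ circle(D,10.00): a=2.0774, h=4.5480
θ=169°:   candidates: C₊=(1.1744,4.7021) cross=49.952; C₋=(1.0164,-4.3926) cross=-49.952
θ=169°:   branch - wants cross < 0 → take C=(1.0164,-4.3926) (cross=-49.952)
θ=169°: ex = (C−B)/|BC| = (0.3996,-0.9167); ey = (0.9167,0.3996)
θ=169°: P = B + 0.66·ex + -2.92·ey = (-3.3946,-1.5811)
θ=184°: B = A + 1.00·(cos184°, sin184°) = (-0.9976, -0.0698)
θ=184°: |BD| = 10.9978
θ=184°: circle(B,5.00) ∩ circle(D,10.00): a=2.0891, h=4.5426
θ=184°:   candidates: C₊=(1.0627,4.4860) cross=49.959; C₋=(1.1203,-4.5991) cross=-49.959
θ=184°:   branch - wants cross < 0 → take C=(1.1203,-4.5991) (cross=-49.959)
θ=184°: ex = (C−B)/|BC| = (0.4236,-0.9059); ey = (0.9059,0.4236)
θ=184°: P = B + 0.66·ex + -2.92·ey = (-3.3631,-1.9045)
θ=213°: B = A + 1.00·(cos213°, sin213°) = (-0.8387, -0.5446)
θ=213°: |BD| = 10.8523
θ=213°: circle(B,5.00) ∩ circle(D,10.00): a=1.9707, h=4.5953
θ=213°:   candidates: C₊=(0.8989,4.1437) cross=49.869; C₋=(1.3602,-5.0352) cross=-49.869
θ=213°:   branch - wants cross < 0 → take C=(1.3602,-5.0352) (cross=-49.869)
θ=213°: ex = (C−B)/|BC| = (0.4398,-0.8981); ey = (0.8981,0.4398)
θ=213°: P = B + 0.66·ex + -2.92·ey = (-3.1709,-2.4215)

θ=169°: -3.39 -1.58
θ=184°: -3.36 -1.90
θ=213°: -3.17 -2.42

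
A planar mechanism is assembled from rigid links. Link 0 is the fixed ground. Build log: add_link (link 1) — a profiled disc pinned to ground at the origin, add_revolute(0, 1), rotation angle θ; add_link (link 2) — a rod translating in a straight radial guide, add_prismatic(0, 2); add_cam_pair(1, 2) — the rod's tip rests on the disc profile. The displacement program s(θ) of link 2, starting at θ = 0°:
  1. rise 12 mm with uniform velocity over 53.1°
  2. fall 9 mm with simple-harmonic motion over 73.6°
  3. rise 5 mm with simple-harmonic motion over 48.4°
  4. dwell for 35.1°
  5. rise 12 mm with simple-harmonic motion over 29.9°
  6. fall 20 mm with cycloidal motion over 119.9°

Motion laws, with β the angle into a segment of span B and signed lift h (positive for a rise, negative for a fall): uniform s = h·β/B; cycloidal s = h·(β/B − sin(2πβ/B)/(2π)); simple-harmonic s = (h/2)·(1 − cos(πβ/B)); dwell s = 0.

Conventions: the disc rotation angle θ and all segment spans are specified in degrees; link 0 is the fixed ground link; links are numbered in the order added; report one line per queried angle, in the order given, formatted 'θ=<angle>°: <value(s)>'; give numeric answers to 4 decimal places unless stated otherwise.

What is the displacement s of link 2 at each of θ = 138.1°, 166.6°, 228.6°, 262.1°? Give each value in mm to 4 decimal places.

seg 1 [0°–53.1°] uniform, h=12: full span → s += 12 → s = 12.0000
seg 2 [53.1°–126.7°] simple-harmonic, h=-9: full span → s += -9 → s = 3.0000
seg 3 [126.7°–175.1°] simple-harmonic, h=5: θ=138.1° here. β=11.4, B=48.4. 5/2·(1 − cos(π·0.2355)) = 0.6538 → s = 3.6538
seg 3 [126.7°–175.1°] simple-harmonic, h=5: θ=166.6° here. β=39.9, B=48.4. 5/2·(1 − cos(π·0.8244)) = 4.6291 → s = 7.6291
seg 3 [126.7°–175.1°] simple-harmonic, h=5: full span → s += 5 → s = 8.0000
seg 4 [175.1°–210.2°] dwell: s stays 8.0000
seg 5 [210.2°–240.1°] simple-harmonic, h=12: θ=228.6° here. β=18.4, B=29.9. 12/2·(1 − cos(π·0.6154)) = 8.1276 → s = 16.1276
seg 5 [210.2°–240.1°] simple-harmonic, h=12: full span → s += 12 → s = 20.0000
seg 6 [240.1°–360°] cycloidal, h=-20: θ=262.1° here. β=22, B=119.9. -20·(0.1835 − sin(2π·0.1835)/(2π)) = -0.7606 → s = 19.2394

θ=138.1°: 3.6538
θ=166.6°: 7.6291
θ=228.6°: 16.1276
θ=262.1°: 19.2394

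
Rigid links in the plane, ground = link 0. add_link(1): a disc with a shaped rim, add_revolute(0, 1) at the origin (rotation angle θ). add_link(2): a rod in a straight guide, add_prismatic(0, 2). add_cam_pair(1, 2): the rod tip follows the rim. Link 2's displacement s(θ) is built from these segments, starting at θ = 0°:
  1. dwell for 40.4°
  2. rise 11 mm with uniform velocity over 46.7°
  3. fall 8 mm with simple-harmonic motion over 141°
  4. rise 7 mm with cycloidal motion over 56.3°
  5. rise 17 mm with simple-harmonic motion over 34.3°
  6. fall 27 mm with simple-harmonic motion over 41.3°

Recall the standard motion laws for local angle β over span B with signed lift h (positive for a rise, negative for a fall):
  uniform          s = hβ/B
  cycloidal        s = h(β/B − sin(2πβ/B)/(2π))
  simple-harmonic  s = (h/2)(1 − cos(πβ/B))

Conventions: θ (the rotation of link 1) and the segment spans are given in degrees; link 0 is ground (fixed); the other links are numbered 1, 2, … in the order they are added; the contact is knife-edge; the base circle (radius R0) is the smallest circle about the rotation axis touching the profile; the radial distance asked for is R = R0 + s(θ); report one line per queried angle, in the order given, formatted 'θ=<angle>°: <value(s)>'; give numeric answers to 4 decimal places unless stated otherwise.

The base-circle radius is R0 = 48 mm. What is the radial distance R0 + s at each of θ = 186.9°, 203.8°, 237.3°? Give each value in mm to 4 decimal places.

segment 1 (0° to 40.4°, dwell): s unchanged at 0.0000
segment 2 (40.4° to 87.1°, uniform, h = 11) is passed completely: s = 0.0000 + (11) = 11.0000
θ = 186.9° falls in segment 3 (87.1° to 228.1°, simple-harmonic, h = -8): β = 186.9 − 87.1 = 99.8°, B = 141°; Δs = -8/2·(1 − cos(π·0.7078)) = -6.4297; s = 11.0000 − 6.4297 = 4.5703
θ = 203.8° falls in segment 3 (87.1° to 228.1°, simple-harmonic, h = -8): β = 203.8 − 87.1 = 116.7°, B = 141°; Δs = -8/2·(1 − cos(π·0.8277)) = -7.4279; s = 11.0000 − 7.4279 = 3.5721
segment 3 (87.1° to 228.1°, simple-harmonic, h = -8) is passed completely: s = 11.0000 + (-8) = 3.0000
θ = 237.3° falls in segment 4 (228.1° to 284.4°, cycloidal, h = 7): β = 237.3 − 228.1 = 9.2°, B = 56.3°; Δs = 7·(0.1634 − sin(2π·0.1634)/(2π)) = 0.1906; s = 3.0000 + 0.1906 = 3.1906
θ=186.9°: R = R0 + s = 48 + 4.5703 = 52.5703
θ=203.8°: R = R0 + s = 48 + 3.5721 = 51.5721
θ=237.3°: R = R0 + s = 48 + 3.1906 = 51.1906

θ=186.9°: 52.5703
θ=203.8°: 51.5721
θ=237.3°: 51.1906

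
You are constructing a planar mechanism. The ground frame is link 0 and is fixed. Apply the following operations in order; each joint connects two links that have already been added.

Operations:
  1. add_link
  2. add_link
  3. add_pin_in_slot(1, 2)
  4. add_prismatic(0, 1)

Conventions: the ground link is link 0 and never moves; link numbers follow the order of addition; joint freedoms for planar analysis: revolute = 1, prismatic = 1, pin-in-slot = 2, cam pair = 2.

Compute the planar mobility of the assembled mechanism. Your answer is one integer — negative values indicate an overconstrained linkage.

L=1 J1=0 J2=0
add link → L=2 J1=0 J2=0
add link → L=3 J1=0 J2=0
PS@1,2 dof=2 J2 → L=3 J1=0 J2=1
P@0,1 dof=1 J1 → L=3 J1=1 J2=1
M=3(L−1)−2J1−J2=3·2−2·1−1=3

M = 3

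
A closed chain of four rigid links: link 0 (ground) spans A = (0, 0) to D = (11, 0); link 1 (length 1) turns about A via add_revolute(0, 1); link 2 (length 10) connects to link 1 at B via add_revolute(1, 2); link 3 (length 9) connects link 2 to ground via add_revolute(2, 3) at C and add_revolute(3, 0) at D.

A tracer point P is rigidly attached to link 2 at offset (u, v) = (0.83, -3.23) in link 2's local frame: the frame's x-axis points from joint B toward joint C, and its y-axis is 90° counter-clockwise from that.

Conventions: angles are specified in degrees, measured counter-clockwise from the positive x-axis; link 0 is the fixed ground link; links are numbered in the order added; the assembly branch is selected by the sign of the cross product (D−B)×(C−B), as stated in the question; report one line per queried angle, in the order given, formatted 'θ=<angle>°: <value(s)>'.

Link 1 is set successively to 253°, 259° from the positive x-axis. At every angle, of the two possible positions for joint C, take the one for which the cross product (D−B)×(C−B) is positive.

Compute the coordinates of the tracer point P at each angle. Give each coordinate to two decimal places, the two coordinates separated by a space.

A=(0,0), D=(11.00,0)
θ=253°: B = A + 1.00·(cos253°, sin253°) = (-0.2924, -0.9563)
θ=253°: |BD| = 11.3328
θ=253°: circle(B,10.00) ∩ circle(D,9.00): a=6.5047, h=7.5953
θ=253°:   candidates: C₊=(5.5482,7.1608) cross=86.076; C₋=(6.8300,-7.9757) cross=-86.076
θ=253°:   branch + wants cross > 0 → take C=(5.5482,7.1608) (cross=86.076)
θ=253°: ex = (C−B)/|BC| = (0.5841,0.8117); ey = (-0.8117,0.5841)
θ=253°: P = B + 0.83·ex + -3.23·ey = (2.8142,-2.1691)
θ=259°: B = A + 1.00·(cos259°, sin259°) = (-0.1908, -0.9816)
θ=259°: |BD| = 11.2338
θ=259°: circle(B,10.00) ∩ circle(D,9.00): a=6.4626, h=7.6312
θ=259°:   candidates: C₊=(5.5802,7.1851) cross=85.727; C₋=(6.9139,-8.0189) cross=-85.727
θ=259°:   branch + wants cross > 0 → take C=(5.5802,7.1851) (cross=85.727)
θ=259°: ex = (C−B)/|BC| = (0.5771,0.8167); ey = (-0.8167,0.5771)
θ=259°: P = B + 0.83·ex + -3.23·ey = (2.9260,-2.1678)

θ=253°: 2.81 -2.17
θ=259°: 2.93 -2.17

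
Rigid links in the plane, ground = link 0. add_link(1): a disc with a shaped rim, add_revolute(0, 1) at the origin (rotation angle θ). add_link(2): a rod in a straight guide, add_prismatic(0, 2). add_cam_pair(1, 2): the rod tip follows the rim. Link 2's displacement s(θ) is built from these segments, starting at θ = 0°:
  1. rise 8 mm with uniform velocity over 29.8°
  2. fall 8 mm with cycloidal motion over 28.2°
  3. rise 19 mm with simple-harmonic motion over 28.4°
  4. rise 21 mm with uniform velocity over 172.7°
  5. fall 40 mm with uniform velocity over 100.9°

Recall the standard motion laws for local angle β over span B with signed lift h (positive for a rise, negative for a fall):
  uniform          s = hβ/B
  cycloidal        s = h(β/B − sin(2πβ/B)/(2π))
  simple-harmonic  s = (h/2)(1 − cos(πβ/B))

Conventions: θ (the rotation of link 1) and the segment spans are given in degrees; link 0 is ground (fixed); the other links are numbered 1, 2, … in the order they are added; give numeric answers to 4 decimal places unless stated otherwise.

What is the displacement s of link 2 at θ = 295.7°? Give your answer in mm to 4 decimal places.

segment 1 (0° to 29.8°, uniform, h = 8) is passed completely: s = 0.0000 + (8) = 8.0000
segment 2 (29.8° to 58°, cycloidal, h = -8) is passed completely: s = 8.0000 + (-8) = 0.0000
segment 3 (58° to 86.4°, simple-harmonic, h = 19) is passed completely: s = 0.0000 + (19) = 19.0000
segment 4 (86.4° to 259.1°, uniform, h = 21) is passed completely: s = 19.0000 + (21) = 40.0000
θ = 295.7° falls in segment 5 (259.1° to 360°, uniform, h = -40): β = 295.7 − 259.1 = 36.6°, B = 100.9°; Δs = -40·36.6/100.9 = -14.5094; s = 40.0000 − 14.5094 = 25.4906

25.4906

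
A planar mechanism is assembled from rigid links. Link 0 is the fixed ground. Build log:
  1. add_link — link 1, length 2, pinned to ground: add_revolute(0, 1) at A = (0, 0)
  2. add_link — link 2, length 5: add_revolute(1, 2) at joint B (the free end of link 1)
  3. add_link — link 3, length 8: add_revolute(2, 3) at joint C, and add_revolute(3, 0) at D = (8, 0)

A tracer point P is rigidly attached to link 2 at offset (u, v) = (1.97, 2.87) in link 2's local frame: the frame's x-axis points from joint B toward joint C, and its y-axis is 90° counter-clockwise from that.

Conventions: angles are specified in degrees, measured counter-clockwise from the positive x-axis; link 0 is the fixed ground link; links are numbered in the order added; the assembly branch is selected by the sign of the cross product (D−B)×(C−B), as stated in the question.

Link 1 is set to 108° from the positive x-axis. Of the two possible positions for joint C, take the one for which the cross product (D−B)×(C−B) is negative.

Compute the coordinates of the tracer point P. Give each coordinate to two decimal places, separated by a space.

A=(0,0), D=(8.00,0)
B = A + 2.00·(cos108°, sin108°) = (-0.6180, 1.9021)
|BD| = 8.8254
circle(B,5.00) ∩ circle(D,8.00): a=2.2032, h=4.4884
  candidates: C₊=(2.5008,5.8102) cross=39.612; C₋=(0.5660,-2.9557) cross=-39.612
  branch - wants cross < 0 → take C=(0.5660,-2.9557) (cross=-39.612)
ex = (C−B)/|BC| = (0.2368,-0.9716); ey = (0.9716,0.2368)
P = B + 1.97·ex + 2.87·ey = (2.6368,0.6678)

2.64 0.67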